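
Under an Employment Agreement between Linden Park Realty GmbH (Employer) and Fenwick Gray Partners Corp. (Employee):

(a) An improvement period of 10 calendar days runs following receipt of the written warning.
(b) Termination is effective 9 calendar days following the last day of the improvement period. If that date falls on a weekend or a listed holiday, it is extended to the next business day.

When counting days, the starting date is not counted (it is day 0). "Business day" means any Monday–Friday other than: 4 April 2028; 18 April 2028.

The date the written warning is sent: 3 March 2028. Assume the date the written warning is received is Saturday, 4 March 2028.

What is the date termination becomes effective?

Adding 10 calendar days to 4 March 2028 gives 14 March 2028, which is the last day of the improvement period.
The date termination becomes effective: 9 calendar days after 14 March 2028 is 23 March 2028. 23 March 2028 is a Thursday and is not a listed holiday, so no roll-forward applies.

23 March 2028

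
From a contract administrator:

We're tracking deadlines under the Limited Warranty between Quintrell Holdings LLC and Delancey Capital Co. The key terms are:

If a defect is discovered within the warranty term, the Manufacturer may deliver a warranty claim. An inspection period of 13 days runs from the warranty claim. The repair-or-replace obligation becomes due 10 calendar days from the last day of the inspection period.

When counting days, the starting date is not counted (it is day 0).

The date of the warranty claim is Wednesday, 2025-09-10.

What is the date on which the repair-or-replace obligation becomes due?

2025-10-03

The last day of the inspection period: 2025-09-10 + 13 days = 2025-09-23.
The date on which the repair-or-replace obligation becomes due: 10 calendar days after 2025-09-23 is 2025-10-03.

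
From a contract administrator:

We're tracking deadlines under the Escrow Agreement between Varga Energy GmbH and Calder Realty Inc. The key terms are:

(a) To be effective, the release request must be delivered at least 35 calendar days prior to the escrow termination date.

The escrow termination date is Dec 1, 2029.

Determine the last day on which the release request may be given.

Dec 1, 2029 minus 35 days is Oct 27, 2029.

Oct 27, 2029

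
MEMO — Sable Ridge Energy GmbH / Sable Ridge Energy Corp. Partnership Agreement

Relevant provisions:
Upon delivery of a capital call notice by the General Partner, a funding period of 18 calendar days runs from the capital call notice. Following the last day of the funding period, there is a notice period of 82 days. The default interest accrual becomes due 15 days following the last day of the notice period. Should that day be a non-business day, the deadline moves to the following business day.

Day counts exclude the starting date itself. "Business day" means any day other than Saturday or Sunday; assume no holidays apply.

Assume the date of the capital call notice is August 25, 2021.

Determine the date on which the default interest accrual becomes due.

The last day of the funding period: August 25, 2021 + 18 days = September 12, 2021.
Adding 82 calendar days to September 12, 2021 gives December 3, 2021, which is the last day of the notice period.
The date on which the default interest accrual becomes due: December 3, 2021 + 15 days = December 18, 2021. That falls on a Saturday, so it rolls to the next business day, Monday, December 20, 2021.

December 20, 2021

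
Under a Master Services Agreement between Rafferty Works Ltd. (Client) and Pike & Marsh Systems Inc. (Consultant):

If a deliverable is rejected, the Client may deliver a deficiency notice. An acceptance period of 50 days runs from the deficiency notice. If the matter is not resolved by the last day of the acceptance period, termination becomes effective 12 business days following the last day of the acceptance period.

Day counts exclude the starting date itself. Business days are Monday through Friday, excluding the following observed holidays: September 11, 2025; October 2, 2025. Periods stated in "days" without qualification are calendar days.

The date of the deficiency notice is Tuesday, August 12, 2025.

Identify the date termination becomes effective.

October 20, 2025

The last day of the acceptance period: 50 calendar days after August 12, 2025 is October 1, 2025.
From Wednesday, October 1, 2025, 12 business days (Oct 3, Oct 6, Oct 7, Oct 8, …, Oct 16, Oct 17, Oct 20, skipping weekends and the listed holiday on Oct 2) brings us to Monday, October 20, 2025, which is the date termination becomes effective.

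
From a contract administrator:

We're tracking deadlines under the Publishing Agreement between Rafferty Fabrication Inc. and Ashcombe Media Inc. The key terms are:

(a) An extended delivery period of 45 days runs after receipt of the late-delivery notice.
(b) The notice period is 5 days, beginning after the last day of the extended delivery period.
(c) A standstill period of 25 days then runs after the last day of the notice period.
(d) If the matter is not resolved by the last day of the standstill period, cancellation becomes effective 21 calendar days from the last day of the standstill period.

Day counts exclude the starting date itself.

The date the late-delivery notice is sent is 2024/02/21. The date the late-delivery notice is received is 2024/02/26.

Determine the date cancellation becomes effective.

2024/06/01

The last day of the extended delivery period: 2024/02/26 + 45 days = 2024/04/11.
The last day of the notice period: 5 calendar days after 2024/04/11 is 2024/04/16.
Adding 25 calendar days to 2024/04/16 gives 2024/05/11, which is the last day of the standstill period.
The date cancellation becomes effective: 21 calendar days after 2024/05/11 is 2024/06/01.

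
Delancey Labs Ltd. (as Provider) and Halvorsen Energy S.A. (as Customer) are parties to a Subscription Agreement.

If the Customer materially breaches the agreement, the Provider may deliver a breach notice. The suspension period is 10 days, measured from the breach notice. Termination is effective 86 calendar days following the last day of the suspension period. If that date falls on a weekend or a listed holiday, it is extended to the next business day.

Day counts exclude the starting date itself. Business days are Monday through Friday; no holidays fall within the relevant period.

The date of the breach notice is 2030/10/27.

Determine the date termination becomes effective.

2031/01/31

Adding 10 calendar days to 2030/10/27 gives 2030/11/06, which is the last day of the suspension period.
The date termination becomes effective: 86 calendar days after 2030/11/06 is 2031/01/31. 2031/01/31 is a Friday, so no roll-forward applies.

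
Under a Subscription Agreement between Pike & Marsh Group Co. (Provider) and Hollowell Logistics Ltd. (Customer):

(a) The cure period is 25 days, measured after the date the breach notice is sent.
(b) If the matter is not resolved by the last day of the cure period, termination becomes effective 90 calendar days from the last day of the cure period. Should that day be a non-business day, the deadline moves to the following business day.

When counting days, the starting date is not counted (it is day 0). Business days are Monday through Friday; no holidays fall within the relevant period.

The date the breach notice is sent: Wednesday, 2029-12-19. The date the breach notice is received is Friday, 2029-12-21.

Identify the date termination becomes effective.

2030-04-15

The last day of the cure period: 25 calendar days after 2029-12-19 is 2030-01-13.
The date termination becomes effective: 90 calendar days after 2030-01-13 is 2030-04-13. That falls on a Saturday, so it rolls to the next business day, Monday, 2030-04-15.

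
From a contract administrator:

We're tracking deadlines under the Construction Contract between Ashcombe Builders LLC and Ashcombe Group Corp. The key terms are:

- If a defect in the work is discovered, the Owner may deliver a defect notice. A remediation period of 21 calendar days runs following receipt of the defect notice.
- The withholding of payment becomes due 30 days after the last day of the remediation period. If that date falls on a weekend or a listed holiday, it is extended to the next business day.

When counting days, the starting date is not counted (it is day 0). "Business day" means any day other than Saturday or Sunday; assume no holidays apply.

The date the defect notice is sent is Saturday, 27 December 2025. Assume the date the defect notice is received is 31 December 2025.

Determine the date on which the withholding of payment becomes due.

The last day of the remediation period: 31 December 2025 + 21 days = 21 January 2026.
Adding 30 calendar days to 21 January 2026 gives 20 February 2026, which is the date on which the withholding of payment becomes due. 20 February 2026 is a Friday, so no roll-forward applies.

20 February 2026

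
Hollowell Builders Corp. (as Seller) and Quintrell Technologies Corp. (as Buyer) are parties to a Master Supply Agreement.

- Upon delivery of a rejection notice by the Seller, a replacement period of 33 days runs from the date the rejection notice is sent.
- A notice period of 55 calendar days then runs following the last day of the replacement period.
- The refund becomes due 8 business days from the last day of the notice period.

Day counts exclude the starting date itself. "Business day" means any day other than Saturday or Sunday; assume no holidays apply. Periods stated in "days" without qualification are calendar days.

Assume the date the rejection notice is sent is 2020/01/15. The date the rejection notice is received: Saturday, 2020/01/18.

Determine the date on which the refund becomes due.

The last day of the replacement period: 33 calendar days after 2020/01/15 is 2020/02/17.
Adding 55 calendar days to 2020/02/17 gives 2020/04/12, which is the last day of the notice period.
From Sunday, 2020/04/12, 8 business days (Apr 13, Apr 14, Apr 15, Apr 16, Apr 17, Apr 20, Apr 21, Apr 22, skipping weekends) brings us to Wednesday, 2020/04/22, which is the date on which the refund becomes due.

2020/04/22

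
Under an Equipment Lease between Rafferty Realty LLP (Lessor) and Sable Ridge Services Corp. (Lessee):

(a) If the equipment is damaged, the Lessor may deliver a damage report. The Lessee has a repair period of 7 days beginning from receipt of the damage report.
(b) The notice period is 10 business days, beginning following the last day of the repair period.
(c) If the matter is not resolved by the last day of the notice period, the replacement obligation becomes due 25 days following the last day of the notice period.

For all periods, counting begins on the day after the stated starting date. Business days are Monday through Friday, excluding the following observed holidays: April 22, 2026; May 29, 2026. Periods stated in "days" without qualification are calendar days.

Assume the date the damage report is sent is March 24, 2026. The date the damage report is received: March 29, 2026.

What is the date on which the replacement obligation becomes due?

Adding 7 calendar days to March 29, 2026 gives April 5, 2026, which is the last day of the repair period.
The last day of the notice period: 10 business days after Sunday, April 5, 2026, skipping weekends — Apr 6, Apr 7, Apr 8, Apr 9, Apr 10, Apr 13, Apr 14, Apr 15, Apr 16, Apr 17 — lands on Friday, April 17, 2026.
Adding 25 calendar days to April 17, 2026 gives May 12, 2026, which is the date on which the replacement obligation becomes due.

May 12, 2026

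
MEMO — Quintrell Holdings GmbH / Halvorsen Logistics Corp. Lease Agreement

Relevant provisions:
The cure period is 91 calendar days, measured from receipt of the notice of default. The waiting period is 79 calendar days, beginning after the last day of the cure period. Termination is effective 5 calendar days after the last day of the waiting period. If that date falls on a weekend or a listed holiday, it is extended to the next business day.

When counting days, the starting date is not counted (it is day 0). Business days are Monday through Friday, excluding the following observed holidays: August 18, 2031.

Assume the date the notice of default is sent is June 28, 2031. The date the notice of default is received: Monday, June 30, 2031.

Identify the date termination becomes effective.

The last day of the cure period: 91 calendar days after June 30, 2031 is September 29, 2031.
Adding 79 calendar days to September 29, 2031 gives December 17, 2031, which is the last day of the waiting period.
The date termination becomes effective: 5 calendar days after December 17, 2031 is December 22, 2031. December 22, 2031 is a Monday and is not a listed holiday, so no roll-forward applies.

December 22, 2031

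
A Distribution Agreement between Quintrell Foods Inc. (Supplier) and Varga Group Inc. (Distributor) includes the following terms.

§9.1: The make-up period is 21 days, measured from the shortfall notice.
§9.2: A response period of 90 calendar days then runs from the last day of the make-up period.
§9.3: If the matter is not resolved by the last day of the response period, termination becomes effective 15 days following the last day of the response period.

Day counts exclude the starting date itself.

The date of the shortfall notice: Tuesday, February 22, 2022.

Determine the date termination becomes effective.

Adding 21 calendar days to February 22, 2022 gives March 15, 2022, which is the last day of the make-up period.
Adding 90 calendar days to March 15, 2022 gives June 13, 2022, which is the last day of the response period.
The date termination becomes effective: June 13, 2022 + 15 days = June 28, 2022.

June 28, 2022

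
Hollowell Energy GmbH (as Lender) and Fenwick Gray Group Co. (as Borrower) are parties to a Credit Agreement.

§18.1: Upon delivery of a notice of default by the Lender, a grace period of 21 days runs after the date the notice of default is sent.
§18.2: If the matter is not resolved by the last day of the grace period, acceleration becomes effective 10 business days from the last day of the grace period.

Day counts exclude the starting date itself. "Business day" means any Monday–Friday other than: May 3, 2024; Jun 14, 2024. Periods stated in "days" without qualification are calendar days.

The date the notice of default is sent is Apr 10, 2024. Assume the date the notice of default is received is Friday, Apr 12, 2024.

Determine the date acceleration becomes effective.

The last day of the grace period: 21 calendar days after Apr 10, 2024 is May 1, 2024.
From Wednesday, May 1, 2024, 10 business days (May 2, May 6, May 7, May 8, May 9, May 10, May 13, May 14, May 15, May 16, skipping weekends and the listed holiday on May 3) brings us to Thursday, May 16, 2024, which is the date acceleration becomes effective.

May 16, 2024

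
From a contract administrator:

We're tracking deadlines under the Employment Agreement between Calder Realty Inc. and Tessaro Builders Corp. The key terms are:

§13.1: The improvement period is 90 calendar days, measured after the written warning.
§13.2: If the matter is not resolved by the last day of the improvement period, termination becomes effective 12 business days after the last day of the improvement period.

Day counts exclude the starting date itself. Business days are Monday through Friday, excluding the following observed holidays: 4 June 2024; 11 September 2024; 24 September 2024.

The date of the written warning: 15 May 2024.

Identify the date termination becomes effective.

The last day of the improvement period: 90 calendar days after 15 May 2024 is 13 August 2024.
The date termination becomes effective: counting 12 business days from Tuesday, 13 August 2024 (Aug 14, Aug 15, Aug 16, Aug 19, …, Aug 27, Aug 28, Aug 29, skipping weekends) reaches Thursday, 29 August 2024.

29 August 2024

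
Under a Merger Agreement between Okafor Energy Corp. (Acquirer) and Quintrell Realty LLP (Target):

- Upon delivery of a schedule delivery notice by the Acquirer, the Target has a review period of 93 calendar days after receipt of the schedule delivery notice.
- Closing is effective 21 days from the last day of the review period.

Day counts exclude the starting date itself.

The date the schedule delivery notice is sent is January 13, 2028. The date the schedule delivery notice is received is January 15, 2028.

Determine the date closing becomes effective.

May 8, 2028

The last day of the review period: January 15, 2028 + 93 days = April 17, 2028.
Adding 21 calendar days to April 17, 2028 gives May 8, 2028, which is the date closing becomes effective.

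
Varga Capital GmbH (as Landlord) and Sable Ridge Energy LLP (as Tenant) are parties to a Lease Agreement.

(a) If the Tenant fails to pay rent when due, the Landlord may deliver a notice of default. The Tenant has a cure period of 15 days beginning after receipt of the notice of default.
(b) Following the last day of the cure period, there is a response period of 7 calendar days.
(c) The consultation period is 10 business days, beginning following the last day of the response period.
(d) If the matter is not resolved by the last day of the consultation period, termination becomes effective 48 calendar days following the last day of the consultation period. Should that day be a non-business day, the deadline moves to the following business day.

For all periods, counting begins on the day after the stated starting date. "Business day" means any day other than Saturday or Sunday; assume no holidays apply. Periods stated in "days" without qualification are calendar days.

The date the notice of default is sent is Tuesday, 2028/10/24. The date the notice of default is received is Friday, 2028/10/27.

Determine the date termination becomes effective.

Adding 15 calendar days to 2028/10/27 gives 2028/11/11, which is the last day of the cure period.
Adding 7 calendar days to 2028/11/11 gives 2028/11/18, which is the last day of the response period.
The last day of the consultation period: counting 10 business days from Saturday, 2028/11/18 (Nov 20, Nov 21, Nov 22, Nov 23, Nov 24, Nov 27, Nov 28, Nov 29, Nov 30, Dec 1, skipping weekends) reaches Friday, 2028/12/01.
The date termination becomes effective: 2028/12/01 + 48 days = 2029/01/18. 2029/01/18 is a Thursday, so no roll-forward applies.

2029/01/18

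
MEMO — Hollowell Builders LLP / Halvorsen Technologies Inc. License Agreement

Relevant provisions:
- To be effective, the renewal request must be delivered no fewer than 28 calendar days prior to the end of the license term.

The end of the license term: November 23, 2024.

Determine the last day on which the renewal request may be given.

October 26, 2024

November 23, 2024 minus 28 days is October 26, 2024.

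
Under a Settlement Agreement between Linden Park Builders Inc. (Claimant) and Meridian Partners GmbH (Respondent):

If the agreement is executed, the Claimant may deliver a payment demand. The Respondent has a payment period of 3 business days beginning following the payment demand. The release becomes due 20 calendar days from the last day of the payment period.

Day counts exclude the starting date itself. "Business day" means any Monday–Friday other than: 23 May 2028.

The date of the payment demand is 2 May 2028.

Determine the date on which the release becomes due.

25 May 2028

The last day of the payment period: 3 business days after Tuesday, 2 May 2028, skipping weekends — May 3, May 4, May 5 — lands on Friday, 5 May 2028.
Adding 20 calendar days to 5 May 2028 gives 25 May 2028, which is the date on which the release becomes due.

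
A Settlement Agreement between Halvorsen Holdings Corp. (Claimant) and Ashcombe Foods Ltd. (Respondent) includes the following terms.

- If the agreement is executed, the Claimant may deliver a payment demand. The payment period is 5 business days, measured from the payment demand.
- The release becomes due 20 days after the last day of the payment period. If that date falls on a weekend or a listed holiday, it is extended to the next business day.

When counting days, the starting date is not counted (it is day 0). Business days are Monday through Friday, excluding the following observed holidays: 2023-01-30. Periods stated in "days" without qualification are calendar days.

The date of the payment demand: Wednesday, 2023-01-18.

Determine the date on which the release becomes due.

The last day of the payment period: 5 business days after Wednesday, 2023-01-18, skipping weekends — Jan 19, Jan 20, Jan 23, Jan 24, Jan 25 — lands on Wednesday, 2023-01-25.
The date on which the release becomes due: 2023-01-25 + 20 days = 2023-02-14. 2023-02-14 is a Tuesday and is not a listed holiday, so no roll-forward applies.

2023-02-14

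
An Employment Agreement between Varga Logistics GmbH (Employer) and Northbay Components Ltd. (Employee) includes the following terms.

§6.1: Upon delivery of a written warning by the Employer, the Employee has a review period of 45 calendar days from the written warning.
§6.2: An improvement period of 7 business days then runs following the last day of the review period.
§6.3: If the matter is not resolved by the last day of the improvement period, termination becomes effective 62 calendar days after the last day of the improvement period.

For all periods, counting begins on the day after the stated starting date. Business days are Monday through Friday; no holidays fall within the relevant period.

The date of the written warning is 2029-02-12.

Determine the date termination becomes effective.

Adding 45 calendar days to 2029-02-12 gives 2029-03-29, which is the last day of the review period.
From Thursday, 2029-03-29, 7 business days (Mar 30, Apr 2, Apr 3, Apr 4, Apr 5, Apr 6, Apr 9, skipping weekends) brings us to Monday, 2029-04-09, which is the last day of the improvement period.
The date termination becomes effective: 62 calendar days after 2029-04-09 is 2029-06-10.

2029-06-10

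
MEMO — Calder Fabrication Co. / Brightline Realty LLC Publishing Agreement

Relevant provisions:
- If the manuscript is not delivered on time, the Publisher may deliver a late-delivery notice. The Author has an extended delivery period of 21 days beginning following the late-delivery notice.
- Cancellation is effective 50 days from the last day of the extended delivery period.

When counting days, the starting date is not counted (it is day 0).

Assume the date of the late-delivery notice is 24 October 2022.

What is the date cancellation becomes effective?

3 January 2023

Adding 21 calendar days to 24 October 2022 gives 14 November 2022, which is the last day of the extended delivery period.
The date cancellation becomes effective: 50 calendar days after 14 November 2022 is 3 January 2023.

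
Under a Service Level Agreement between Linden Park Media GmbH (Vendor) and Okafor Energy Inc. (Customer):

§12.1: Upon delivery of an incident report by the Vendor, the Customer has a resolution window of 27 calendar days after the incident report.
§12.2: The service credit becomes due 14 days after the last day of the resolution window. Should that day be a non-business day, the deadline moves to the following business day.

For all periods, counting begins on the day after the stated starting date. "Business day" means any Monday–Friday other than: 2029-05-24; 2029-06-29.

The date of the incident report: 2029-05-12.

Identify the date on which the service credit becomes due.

2029-06-22

The last day of the resolution window: 27 calendar days after 2029-05-12 is 2029-06-08.
The date on which the service credit becomes due: 14 calendar days after 2029-06-08 is 2029-06-22. 2029-06-22 is a Friday and is not a listed holiday, so no roll-forward applies.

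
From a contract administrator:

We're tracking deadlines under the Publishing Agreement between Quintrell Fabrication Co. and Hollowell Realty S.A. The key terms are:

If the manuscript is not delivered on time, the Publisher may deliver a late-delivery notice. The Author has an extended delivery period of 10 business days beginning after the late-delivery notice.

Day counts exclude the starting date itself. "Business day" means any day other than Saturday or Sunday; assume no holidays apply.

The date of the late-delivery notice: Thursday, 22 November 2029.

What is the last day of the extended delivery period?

6 December 2029

The last day of the extended delivery period: counting 10 business days from Thursday, 22 November 2029 (Nov 23, Nov 26, Nov 27, Nov 28, Nov 29, Nov 30, Dec 3, Dec 4, Dec 5, Dec 6, skipping weekends) reaches Thursday, 6 December 2029.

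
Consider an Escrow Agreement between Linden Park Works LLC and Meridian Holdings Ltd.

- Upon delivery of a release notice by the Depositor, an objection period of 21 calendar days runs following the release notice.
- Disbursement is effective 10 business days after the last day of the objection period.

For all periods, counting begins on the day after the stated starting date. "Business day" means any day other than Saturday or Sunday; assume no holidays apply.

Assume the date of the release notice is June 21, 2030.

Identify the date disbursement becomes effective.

The last day of the objection period: June 21, 2030 + 21 days = July 12, 2030.
From Friday, July 12, 2030, 10 business days (Jul 15, Jul 16, Jul 17, Jul 18, Jul 19, Jul 22, Jul 23, Jul 24, Jul 25, Jul 26, skipping weekends) brings us to Friday, July 26, 2030, which is the date disbursement becomes effective.

July 26, 2030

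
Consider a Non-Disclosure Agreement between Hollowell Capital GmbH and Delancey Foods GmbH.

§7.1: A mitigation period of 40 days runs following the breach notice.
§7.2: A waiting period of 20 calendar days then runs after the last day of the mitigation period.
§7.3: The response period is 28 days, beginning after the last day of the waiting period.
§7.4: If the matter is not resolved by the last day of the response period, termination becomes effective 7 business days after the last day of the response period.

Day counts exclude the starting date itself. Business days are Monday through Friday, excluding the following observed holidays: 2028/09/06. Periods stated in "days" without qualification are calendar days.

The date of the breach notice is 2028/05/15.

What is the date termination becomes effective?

2028/08/22

The last day of the mitigation period: 2028/05/15 + 40 days = 2028/06/24.
The last day of the waiting period: 2028/06/24 + 20 days = 2028/07/14.
Adding 28 calendar days to 2028/07/14 gives 2028/08/11, which is the last day of the response period.
The date termination becomes effective: counting 7 business days from Friday, 2028/08/11 (Aug 14, Aug 15, Aug 16, Aug 17, Aug 18, Aug 21, Aug 22, skipping weekends) reaches Tuesday, 2028/08/22.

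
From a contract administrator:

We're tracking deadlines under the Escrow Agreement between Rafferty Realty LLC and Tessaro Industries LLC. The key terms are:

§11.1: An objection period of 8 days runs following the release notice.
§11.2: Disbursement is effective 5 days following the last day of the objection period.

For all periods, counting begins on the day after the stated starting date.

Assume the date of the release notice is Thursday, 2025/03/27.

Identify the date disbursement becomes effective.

The last day of the objection period: 8 calendar days after 2025/03/27 is 2025/04/04.
The date disbursement becomes effective: 5 calendar days after 2025/04/04 is 2025/04/09.

2025/04/09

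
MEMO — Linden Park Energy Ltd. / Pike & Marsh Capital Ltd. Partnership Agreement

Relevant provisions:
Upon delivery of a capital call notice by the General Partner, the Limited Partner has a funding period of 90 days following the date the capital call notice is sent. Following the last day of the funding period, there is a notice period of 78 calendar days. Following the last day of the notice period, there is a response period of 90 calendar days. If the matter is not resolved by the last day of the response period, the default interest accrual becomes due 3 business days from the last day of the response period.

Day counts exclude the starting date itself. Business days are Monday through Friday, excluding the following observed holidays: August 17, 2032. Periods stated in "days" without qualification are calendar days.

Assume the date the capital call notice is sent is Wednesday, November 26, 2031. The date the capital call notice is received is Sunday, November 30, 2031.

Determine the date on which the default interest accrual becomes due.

Adding 90 calendar days to November 26, 2031 gives February 24, 2032, which is the last day of the funding period.
The last day of the notice period: February 24, 2032 + 78 days = May 12, 2032.
Adding 90 calendar days to May 12, 2032 gives August 10, 2032, which is the last day of the response period.
The date on which the default interest accrual becomes due: 3 business days after Tuesday, August 10, 2032, skipping weekends — Aug 11, Aug 12, Aug 13 — lands on Friday, August 13, 2032.

August 13, 2032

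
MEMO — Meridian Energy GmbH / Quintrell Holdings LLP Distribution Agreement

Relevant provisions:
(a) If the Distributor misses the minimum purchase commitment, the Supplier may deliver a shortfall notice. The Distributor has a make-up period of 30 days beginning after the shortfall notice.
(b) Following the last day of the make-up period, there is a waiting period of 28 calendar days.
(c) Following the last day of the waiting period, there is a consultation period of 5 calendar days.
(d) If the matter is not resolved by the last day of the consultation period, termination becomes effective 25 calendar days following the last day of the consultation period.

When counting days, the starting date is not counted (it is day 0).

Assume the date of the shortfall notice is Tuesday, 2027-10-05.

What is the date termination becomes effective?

2028-01-01

Adding 30 calendar days to 2027-10-05 gives 2027-11-04, which is the last day of the make-up period.
The last day of the waiting period: 28 calendar days after 2027-11-04 is 2027-12-02.
Adding 5 calendar days to 2027-12-02 gives 2027-12-07, which is the last day of the consultation period.
The date termination becomes effective: 2027-12-07 + 25 days = 2028-01-01.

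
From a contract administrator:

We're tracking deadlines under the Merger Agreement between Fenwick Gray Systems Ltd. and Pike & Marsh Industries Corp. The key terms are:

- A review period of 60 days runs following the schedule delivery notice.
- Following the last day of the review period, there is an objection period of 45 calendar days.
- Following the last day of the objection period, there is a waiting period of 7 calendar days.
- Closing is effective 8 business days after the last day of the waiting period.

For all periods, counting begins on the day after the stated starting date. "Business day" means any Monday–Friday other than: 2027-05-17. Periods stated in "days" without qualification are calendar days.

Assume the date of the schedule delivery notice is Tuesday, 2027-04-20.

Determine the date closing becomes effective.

2027-08-20

The last day of the review period: 2027-04-20 + 60 days = 2027-06-19.
Adding 45 calendar days to 2027-06-19 gives 2027-08-03, which is the last day of the objection period.
Adding 7 calendar days to 2027-08-03 gives 2027-08-10, which is the last day of the waiting period.
The date closing becomes effective: counting 8 business days from Tuesday, 2027-08-10 (Aug 11, Aug 12, Aug 13, Aug 16, Aug 17, Aug 18, Aug 19, Aug 20, skipping weekends) reaches Friday, 2027-08-20.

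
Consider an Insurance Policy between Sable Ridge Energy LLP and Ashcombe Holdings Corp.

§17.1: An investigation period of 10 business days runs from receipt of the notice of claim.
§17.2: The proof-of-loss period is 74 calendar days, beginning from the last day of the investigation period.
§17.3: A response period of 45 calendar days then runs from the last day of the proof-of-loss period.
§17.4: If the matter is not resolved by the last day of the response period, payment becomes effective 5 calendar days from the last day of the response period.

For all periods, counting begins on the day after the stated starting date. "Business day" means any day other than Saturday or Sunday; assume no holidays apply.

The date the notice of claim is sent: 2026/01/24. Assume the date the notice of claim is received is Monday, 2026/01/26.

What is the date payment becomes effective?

2026/06/13

From Monday, 2026/01/26, 10 business days (Jan 27, Jan 28, Jan 29, Jan 30, Feb 2, Feb 3, Feb 4, Feb 5, Feb 6, Feb 9, skipping weekends) brings us to Monday, 2026/02/09, which is the last day of the investigation period.
The last day of the proof-of-loss period: 2026/02/09 + 74 days = 2026/04/24.
The last day of the response period: 45 calendar days after 2026/04/24 is 2026/06/08.
The date payment becomes effective: 2026/06/08 + 5 days = 2026/06/13.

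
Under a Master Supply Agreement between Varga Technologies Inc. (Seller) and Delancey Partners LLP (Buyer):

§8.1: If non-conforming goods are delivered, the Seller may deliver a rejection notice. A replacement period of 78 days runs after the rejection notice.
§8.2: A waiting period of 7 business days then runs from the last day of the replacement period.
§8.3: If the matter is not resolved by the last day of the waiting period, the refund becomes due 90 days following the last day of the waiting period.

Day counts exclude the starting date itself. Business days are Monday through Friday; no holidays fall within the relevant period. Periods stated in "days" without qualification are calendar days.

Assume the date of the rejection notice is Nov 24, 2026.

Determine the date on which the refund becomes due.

The last day of the replacement period: 78 calendar days after Nov 24, 2026 is Feb 10, 2027.
The last day of the waiting period: 7 business days after Wednesday, Feb 10, 2027, skipping weekends — Feb 11, Feb 12, Feb 15, Feb 16, Feb 17, Feb 18, Feb 19 — lands on Friday, Feb 19, 2027.
Adding 90 calendar days to Feb 19, 2027 gives May 20, 2027, which is the date on which the refund becomes due.

May 20, 2027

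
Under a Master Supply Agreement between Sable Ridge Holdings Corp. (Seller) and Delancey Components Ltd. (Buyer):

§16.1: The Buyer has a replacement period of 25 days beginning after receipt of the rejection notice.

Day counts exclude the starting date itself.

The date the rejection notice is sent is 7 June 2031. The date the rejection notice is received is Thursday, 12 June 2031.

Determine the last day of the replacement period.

7 July 2031

The last day of the replacement period: 25 calendar days after 12 June 2031 is 7 July 2031.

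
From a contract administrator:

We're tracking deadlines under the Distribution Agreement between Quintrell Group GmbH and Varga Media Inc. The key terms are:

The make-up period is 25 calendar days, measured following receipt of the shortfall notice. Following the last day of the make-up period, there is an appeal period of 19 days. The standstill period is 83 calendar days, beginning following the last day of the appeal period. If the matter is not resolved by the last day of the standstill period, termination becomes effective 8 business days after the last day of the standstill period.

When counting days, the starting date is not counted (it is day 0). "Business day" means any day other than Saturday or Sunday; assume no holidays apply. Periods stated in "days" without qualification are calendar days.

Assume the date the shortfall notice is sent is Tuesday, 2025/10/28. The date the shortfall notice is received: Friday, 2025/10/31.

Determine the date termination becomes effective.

Adding 25 calendar days to 2025/10/31 gives 2025/11/25, which is the last day of the make-up period.
The last day of the appeal period: 2025/11/25 + 19 days = 2025/12/14.
Adding 83 calendar days to 2025/12/14 gives 2026/03/07, which is the last day of the standstill period.
The date termination becomes effective: 8 business days after Saturday, 2026/03/07, skipping weekends — Mar 9, Mar 10, Mar 11, Mar 12, Mar 13, Mar 16, Mar 17, Mar 18 — lands on Wednesday, 2026/03/18.

2026/03/18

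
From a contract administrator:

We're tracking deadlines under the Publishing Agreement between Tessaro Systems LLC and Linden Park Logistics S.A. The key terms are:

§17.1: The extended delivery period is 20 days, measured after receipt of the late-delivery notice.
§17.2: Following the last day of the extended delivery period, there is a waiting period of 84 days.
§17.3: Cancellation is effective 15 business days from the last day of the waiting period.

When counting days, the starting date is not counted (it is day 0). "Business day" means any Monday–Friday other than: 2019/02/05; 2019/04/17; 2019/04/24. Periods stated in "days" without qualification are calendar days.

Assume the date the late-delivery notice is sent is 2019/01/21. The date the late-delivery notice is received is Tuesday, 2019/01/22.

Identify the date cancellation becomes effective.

2019/05/27

Adding 20 calendar days to 2019/01/22 gives 2019/02/11, which is the last day of the extended delivery period.
The last day of the waiting period: 2019/02/11 + 84 days = 2019/05/06.
The date cancellation becomes effective: 15 business days after Monday, 2019/05/06, skipping weekends — May 7, May 8, May 9, May 10, …, May 23, May 24, May 27 — lands on Monday, 2019/05/27.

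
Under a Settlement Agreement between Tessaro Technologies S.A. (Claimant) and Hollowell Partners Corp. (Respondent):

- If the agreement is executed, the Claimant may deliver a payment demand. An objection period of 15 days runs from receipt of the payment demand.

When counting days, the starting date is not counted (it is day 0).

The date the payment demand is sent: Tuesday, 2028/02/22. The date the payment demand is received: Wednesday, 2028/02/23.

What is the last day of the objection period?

2028/03/09

The last day of the objection period: 2028/02/23 + 15 days = 2028/03/09.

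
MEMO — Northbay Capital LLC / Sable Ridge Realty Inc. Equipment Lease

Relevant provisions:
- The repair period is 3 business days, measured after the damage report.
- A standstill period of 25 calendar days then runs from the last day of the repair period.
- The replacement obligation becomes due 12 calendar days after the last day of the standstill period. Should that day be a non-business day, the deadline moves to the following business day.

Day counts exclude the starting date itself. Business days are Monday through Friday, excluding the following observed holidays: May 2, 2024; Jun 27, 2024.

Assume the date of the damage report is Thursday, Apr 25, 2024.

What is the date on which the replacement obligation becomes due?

Jun 6, 2024

The last day of the repair period: counting 3 business days from Thursday, Apr 25, 2024 (Apr 26, Apr 29, Apr 30, skipping weekends) reaches Tuesday, Apr 30, 2024.
The last day of the standstill period: 25 calendar days after Apr 30, 2024 is May 25, 2024.
The date on which the replacement obligation becomes due: 12 calendar days after May 25, 2024 is Jun 6, 2024. Jun 6, 2024 is a Thursday and is not a listed holiday, so no roll-forward applies.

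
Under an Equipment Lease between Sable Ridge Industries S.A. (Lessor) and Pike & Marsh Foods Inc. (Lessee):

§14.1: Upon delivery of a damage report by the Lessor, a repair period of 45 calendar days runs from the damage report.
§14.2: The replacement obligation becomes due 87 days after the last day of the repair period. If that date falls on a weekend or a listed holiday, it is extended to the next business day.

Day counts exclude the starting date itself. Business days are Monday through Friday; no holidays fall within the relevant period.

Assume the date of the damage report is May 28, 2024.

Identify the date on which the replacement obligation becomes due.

The last day of the repair period: 45 calendar days after May 28, 2024 is Jul 12, 2024.
The date on which the replacement obligation becomes due: Jul 12, 2024 + 87 days = Oct 7, 2024. Oct 7, 2024 is a Monday, so no roll-forward applies.

Oct 7, 2024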